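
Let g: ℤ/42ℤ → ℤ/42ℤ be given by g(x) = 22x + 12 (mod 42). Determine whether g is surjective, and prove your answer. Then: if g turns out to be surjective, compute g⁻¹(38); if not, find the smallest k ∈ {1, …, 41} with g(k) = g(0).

Since gcd(22, 42) = 2, we have 22x ≡ 0 (mod 2) for all x, so g(x) ≡ 0 (mod 2).
But 1 ≢ 0 (mod 2), so 1 ∈ ℤ/42ℤ has no preimage. Thus g is not surjective.
Since g is not surjective, we find the least positive k with g(k) = g(0): this means 22k ≡ 0 (mod 42), i.e. 42 ∣ 22k. Since gcd(22, 42) = 2, dividing through by 2 this holds exactly when 21 ∣ 11k, and as gcd(11, 21) = 1, exactly when 21 ∣ k.
The smallest positive such k is 21.

21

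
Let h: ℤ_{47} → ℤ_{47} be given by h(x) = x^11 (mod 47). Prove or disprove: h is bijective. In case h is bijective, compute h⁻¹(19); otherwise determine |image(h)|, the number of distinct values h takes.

Since 47 is prime, the nonzero elements of ℤ_{47} form a cyclic group of order 46.
As gcd(11, 46) = 1, raising to the 11th power is a bijection on this group: if u^11 ≡ v^11 then (uv^{−1})^11 = 1, and the only element of order dividing gcd(11, 46) = 1 is 1, so u = v.
With h(0) = 0 this makes h injective on all of ℤ_{47}, hence bijective (finite equal-size domain and codomain). In particular h is bijective.
Since h is bijective, we find the preimage of 19. The inverse of x ↦ x^11 on (ℤ_{47})^× is x ↦ x^21, because 11·21 = 231 = 5·46 + 1 ≡ 1 (mod 46) and x^{46} = 1 for x ≠ 0 (Fermat). So h⁻¹(19) = 19^21 mod 47.
Repeated squaring mod 47: 19^1 ≡ 19, 19^2 ≡ 19² = 361 ≡ 32, 19^4 ≡ 32² = 1024 ≡ 37, 19^8 ≡ 37² = 1369 ≡ 6, 19^16 ≡ 6² = 36. Since 21 = 16 + 4 + 1, 19^21 ≡ 36·37·19: 36·37 = 1332 ≡ 16, then 16·19 = 304 ≡ 22. So 19^21 ≡ 22 (mod 47).
Hence h⁻¹(19) = 22.

22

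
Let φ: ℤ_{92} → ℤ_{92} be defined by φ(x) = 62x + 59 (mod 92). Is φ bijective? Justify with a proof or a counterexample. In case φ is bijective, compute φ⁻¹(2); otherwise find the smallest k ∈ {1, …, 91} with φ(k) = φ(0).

Recall that injectivity means: for all s, t in the domain, φ(s) = φ(t) implies s = t.
We have gcd(62, 92) = 2 > 1. Taking s = 0 and t = 46: φ(0) = 59 and φ(46) = 62·46 + 59 = 2911 ≡ 59 (mod 92).
So φ(0) = φ(46) while 0 ≠ 46, hence φ is not injective, hence not bijective.
Since φ is not bijective, we find the least positive k with φ(k) = φ(0): this means 62k ≡ 0 (mod 92), i.e. 92 ∣ 62k. Since gcd(62, 92) = 2, dividing through by 2 this holds exactly when 46 ∣ 31k, and as gcd(31, 46) = 1, exactly when 46 ∣ k.
The smallest positive such k is 46.

46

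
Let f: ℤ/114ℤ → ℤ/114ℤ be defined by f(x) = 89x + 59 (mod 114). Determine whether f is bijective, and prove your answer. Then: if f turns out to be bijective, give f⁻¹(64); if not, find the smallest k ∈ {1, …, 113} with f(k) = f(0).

Recall: f is injective when f(s) = f(t) forces s = t.
If f(s) = f(t), then 89s ≡ 89t (mod 114). Because gcd(89, 114) = 1, we may cancel 89 to get s ≡ t (mod 114).
We now compute 89⁻¹ mod 114 explicitly. Euclid's algorithm: 114 = 1·89 + 25, 89 = 3·25 + 14, 25 = 1·14 + 11, 14 = 1·11 + 3, 11 = 3·3 + 2, 3 = 1·2 + 1; back-substituting gives 1 = 41·89 − 32·114, so 89⁻¹ ≡ 41 (mod 114).
For any y ∈ ℤ/114ℤ, x = 41(y − 59) mod 114 satisfies f(x) = 89·41(y − 59) + 59 ≡ y (since 89·41 ≡ 1 mod 114). So every y has a preimage.
Hence f is bijective.
Since f is bijective, we compute f⁻¹(64): solve 89x + 59 ≡ 64 (mod 114), i.e. 89x ≡ 5 (mod 114).
Multiplying by 89⁻¹ = 41 gives x ≡ 41·5 = 205 = 1·114 + 91 ≡ 91 (mod 114).
Check: f(91) = 89·91 + 59 = 8158 = 71·114 + 64 ≡ 64 (mod 114).

91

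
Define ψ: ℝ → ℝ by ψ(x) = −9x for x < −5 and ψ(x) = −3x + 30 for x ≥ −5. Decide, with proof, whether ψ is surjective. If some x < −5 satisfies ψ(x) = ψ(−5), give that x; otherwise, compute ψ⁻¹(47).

-47/9

Both pieces are strictly decreasing (slopes −9 and −3), so each is injective on its own interval.
The left piece maps (−∞, −5) onto (45, ∞); the right piece maps [−5, ∞) onto (−∞, 45].
These images together cover ℝ, so ψ is surjective.
Because the two images are disjoint, no x < −5 has ψ(x) = ψ(−5), so we compute ψ⁻¹(47): 47 lies in (45, ∞), so solve −9x = 47: x = (47 − 0)/(−9) = −47/9.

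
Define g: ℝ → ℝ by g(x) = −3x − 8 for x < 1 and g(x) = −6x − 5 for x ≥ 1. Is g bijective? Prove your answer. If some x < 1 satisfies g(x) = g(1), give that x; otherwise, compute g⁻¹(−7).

Both pieces are strictly decreasing (slopes −3 and −6), so each is injective on its own interval.
The left piece maps (−∞, 1) onto (−11, ∞); the right piece maps [1, ∞) onto (−∞, −11].
Since −11 = −11, the images partition ℝ: g is injective and surjective, hence bijective.
Because the two images are disjoint, no x < 1 has g(x) = g(1), so we compute g⁻¹(−7): −7 lies in (−11, ∞), so solve −3x − 8 = −7: x = (−7 + 8)/(−3) = −1/3.

-1/3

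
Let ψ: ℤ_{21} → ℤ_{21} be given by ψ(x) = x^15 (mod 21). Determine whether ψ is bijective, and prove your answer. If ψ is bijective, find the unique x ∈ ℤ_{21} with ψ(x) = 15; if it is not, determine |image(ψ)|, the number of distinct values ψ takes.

ψ(1) = 1^15 = 1.
ψ(4): Repeated squaring mod 21: 4^1 ≡ 4, 4^2 ≡ 4² = 16, 4^4 ≡ 16² = 256 ≡ 4, 4^8 ≡ 4² = 16. Since 15 = 8 + 4 + 2 + 1, 4^15 ≡ 16·4·16·4: 16·4 = 64 ≡ 1, then 1·16 = 16, then 16·4 = 64 ≡ 1. So 4^15 ≡ 1 (mod 21).
So ψ(1) = ψ(4) = 1 while 1 ≠ 4, hence ψ is not injective, hence not bijective.
Since ψ is not bijective, we determine |image(ψ)|. Computing x^15 mod 21 for each x (by repeated squaring, reducing mod 21 at every step), the values ψ(0), ψ(1), …, ψ(20) are: 0, 1, 8, 6, 1, 20, 6, 7, 8, 15, 13, 8, 6, 13, 14, 15, 1, 20, 15, 13, 20.
The distinct values are {0, 1, 6, 7, 8, 13, 14, 15, 20}; there are 9 of them.

9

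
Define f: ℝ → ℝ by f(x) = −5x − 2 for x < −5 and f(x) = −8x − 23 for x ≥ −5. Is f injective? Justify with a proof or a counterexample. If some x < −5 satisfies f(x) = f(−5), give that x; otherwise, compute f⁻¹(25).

Both pieces are strictly decreasing (slopes −5 and −8), so each is injective on its own interval.
The left piece maps (−∞, −5) onto (23, ∞); the right piece maps [−5, ∞) onto (−∞, 17].
These images are disjoint, so no value is attained by both pieces. Thus f is injective.
Because the two images are disjoint, no x < −5 has f(x) = f(−5), so we compute f⁻¹(25): 25 lies in (23, ∞), so solve −5x − 2 = 25: x = (25 + 2)/(−5) = −27/5.

-27/5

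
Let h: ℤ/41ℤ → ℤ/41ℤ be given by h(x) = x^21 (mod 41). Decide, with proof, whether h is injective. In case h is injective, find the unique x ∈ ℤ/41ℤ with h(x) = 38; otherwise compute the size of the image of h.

3

Since 41 is prime, the nonzero elements of ℤ/41ℤ form a cyclic group of order 40.
As gcd(21, 40) = 1, raising to the 21st power is a bijection on this group: if s^21 ≡ t^21 then (st^{−1})^21 = 1, and the only element of order dividing gcd(21, 40) = 1 is 1, so s = t.
With h(0) = 0 this makes h injective on all of ℤ/41ℤ, hence bijective (finite equal-size domain and codomain). In particular h is injective.
Since h is injective, we find the preimage of 38. The inverse of x ↦ x^21 on (ℤ/41ℤ)^× is x ↦ x^21, because 21·21 = 441 = 11·40 + 1 ≡ 1 (mod 40) and x^{40} = 1 for x ≠ 0 (Fermat). So h⁻¹(38) = 38^21 mod 41.
Repeated squaring mod 41: 38^1 ≡ 38, 38^2 ≡ 38² = 1444 ≡ 9, 38^4 ≡ 9² = 81 ≡ 40, 38^8 ≡ 40² = 1600 ≡ 1, 38^16 ≡ 1² = 1. Since 21 = 16 + 4 + 1, 38^21 ≡ 1·40·38: 1·40 = 40, then 40·38 = 1520 ≡ 3. So 38^21 ≡ 3 (mod 41).
Hence h⁻¹(38) = 3.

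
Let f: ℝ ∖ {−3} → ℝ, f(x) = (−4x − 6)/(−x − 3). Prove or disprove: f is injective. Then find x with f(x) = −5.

Suppose f(x_1) = f(x_2). Cross-multiplying: (−4x_1 − 6)(−x_2 − 3) = (−4x_2 − 6)(−x_1 − 3).
Expanding both sides and cancelling the symmetric terms leaves 6·(x_1 − x_2) = 0. Since 6 ≠ 0, x_1 = x_2. Thus f is injective.
Solving f(x) = −5: cross-multiplying gives −4x − 6 = −5(−x − 3), which rearranges to −9x = 21, so x = −7/3.

-7/3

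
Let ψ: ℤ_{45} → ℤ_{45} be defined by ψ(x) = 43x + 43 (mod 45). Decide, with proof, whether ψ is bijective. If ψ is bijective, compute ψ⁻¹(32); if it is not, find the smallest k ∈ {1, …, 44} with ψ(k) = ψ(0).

If ψ(a) = ψ(b), then 43a ≡ 43b (mod 45). Because gcd(43, 45) = 1, we may cancel 43 to get a ≡ b (mod 45).
We now compute 43⁻¹ mod 45 explicitly. Euclid's algorithm: 45 = 1·43 + 2, 43 = 21·2 + 1; back-substituting gives 1 = 22·43 − 21·45, so 43⁻¹ ≡ 22 (mod 45).
For any y ∈ ℤ_{45}, x = 22(y − 43) mod 45 satisfies ψ(x) = 43·22(y − 43) + 43 ≡ y (since 43·22 ≡ 1 mod 45). So every y has a preimage.
So ψ is bijective.
Since ψ is bijective, we compute ψ⁻¹(32): solve 43x + 43 ≡ 32 (mod 45), i.e. 43x ≡ 34 (mod 45).
Multiplying by 43⁻¹ = 22 gives x ≡ 22·34 = 748 = 16·45 + 28 ≡ 28 (mod 45).
Check: ψ(28) = 43·28 + 43 = 1247 = 27·45 + 32 ≡ 32 (mod 45).

28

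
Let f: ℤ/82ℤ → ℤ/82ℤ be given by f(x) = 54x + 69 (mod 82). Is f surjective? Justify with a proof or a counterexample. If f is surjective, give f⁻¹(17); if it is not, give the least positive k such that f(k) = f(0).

41

Since gcd(54, 82) = 2, we have 54x ≡ 0 (mod 2) for all x, so f(x) ≡ 1 (mod 2).
But 0 ≢ 1 (mod 2), so 0 ∈ ℤ/82ℤ has no preimage. So f is not surjective.
Since f is not surjective, we find the least positive k with f(k) = f(0): this means 54k ≡ 0 (mod 82), i.e. 82 ∣ 54k. Since gcd(54, 82) = 2, dividing through by 2 this holds exactly when 41 ∣ 27k, and as gcd(27, 41) = 1, exactly when 41 ∣ k.
The smallest positive such k is 41.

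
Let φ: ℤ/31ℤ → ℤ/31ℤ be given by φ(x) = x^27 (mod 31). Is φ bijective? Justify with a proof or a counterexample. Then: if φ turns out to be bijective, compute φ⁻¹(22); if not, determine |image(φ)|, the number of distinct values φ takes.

φ(1) = 1^27 = 1.
φ(5): Repeated squaring mod 31: 5^1 ≡ 5, 5^2 ≡ 5² = 25, 5^4 ≡ 25² = 625 ≡ 5, 5^8 ≡ 5² = 25, 5^16 ≡ 25² = 625 ≡ 5. Since 27 = 16 + 8 + 2 + 1, 5^27 ≡ 5·25·25·5: 5·25 = 125 ≡ 1, then 1·25 = 25, then 25·5 = 125 ≡ 1. So 5^27 ≡ 1 (mod 31).
So φ(1) = φ(5) = 1 while 1 ≠ 5, therefore φ is not injective, hence not bijective.
Since φ is not bijective, we determine |image(φ)|. Computing x^27 mod 31 for each x (by repeated squaring, reducing mod 31 at every step), the values φ(0), φ(1), …, φ(30) are: 0, 1, 4, 23, 16, 1, 30, 16, 2, 2, 4, 15, 27, 23, 2, 23, 8, 29, 8, 4, 16, 27, 29, 29, 15, 1, 30, 15, 8, 27, 30.
The distinct values are {0, 1, 2, 4, 8, 15, 16, 23, 27, 29, 30}; there are 11 of them.

11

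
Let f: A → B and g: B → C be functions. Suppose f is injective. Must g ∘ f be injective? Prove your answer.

not injective

No. Take A = B = C = {1, 2, 3}, f = identity (injective), and g(x) = 1 for every x.
Then (g ∘ f)(1) = 1 = (g ∘ f)(3) with 1 ≠ 3, so g ∘ f is not injective.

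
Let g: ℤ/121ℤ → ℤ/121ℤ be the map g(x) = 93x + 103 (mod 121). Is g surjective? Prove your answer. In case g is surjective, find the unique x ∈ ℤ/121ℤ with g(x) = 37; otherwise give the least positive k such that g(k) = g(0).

Since gcd(93, 121) = 1, 93 is invertible modulo 121. Euclid's algorithm: 121 = 1·93 + 28, 93 = 3·28 + 9, 28 = 3·9 + 1; back-substituting gives 1 = 108·93 − 83·121, so 93⁻¹ ≡ 108 (mod 121).
For any y ∈ ℤ/121ℤ, x = 108(y − 103) mod 121 satisfies g(x) = 93·108(y − 103) + 103 ≡ y (since 93·108 ≡ 1 mod 121). So every y has a preimage.
Therefore g is surjective.
Since g is surjective, we find g⁻¹(37): we need 93x ≡ 37 − 103 ≡ 55 (mod 121). Using 93⁻¹ = 108: x ≡ 108·55 = 5940 = 49·121 + 11, so x = 11.
Check: g(11) = 93·11 + 103 = 1126 = 9·121 + 37 ≡ 37 (mod 121).

11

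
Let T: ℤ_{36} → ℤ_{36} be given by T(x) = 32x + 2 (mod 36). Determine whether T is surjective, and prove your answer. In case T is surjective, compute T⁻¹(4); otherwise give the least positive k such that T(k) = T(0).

By definition, surjectivity means every element of the codomain has a preimage under T.
Since gcd(32, 36) = 4, we have 32x ≡ 0 (mod 4) for all x, so T(x) ≡ 2 (mod 4).
But 0 ≢ 2 (mod 4), so 0 ∈ ℤ_{36} has no preimage. Hence T is not surjective.
Since T is not surjective, we find the least positive k with T(k) = T(0): this means 32k ≡ 0 (mod 36), i.e. 36 ∣ 32k. Since gcd(32, 36) = 4, dividing through by 4 this holds exactly when 9 ∣ 8k, and as gcd(8, 9) = 1, exactly when 9 ∣ k.
The smallest positive such k is 9.

9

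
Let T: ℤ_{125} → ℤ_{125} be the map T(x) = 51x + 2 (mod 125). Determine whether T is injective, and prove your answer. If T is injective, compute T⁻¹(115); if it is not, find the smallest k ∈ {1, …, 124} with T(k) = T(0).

Recall that T is injective if T(x_1) = T(x_2) implies x_1 = x_2.
If T(x_1) = T(x_2), then 51x_1 ≡ 51x_2 (mod 125). Because gcd(51, 125) = 1, we may cancel 51 to get x_1 ≡ x_2 (mod 125).
Therefore T is injective.
We now compute 51⁻¹ mod 125 explicitly. Euclid's algorithm: 125 = 2·51 + 23, 51 = 2·23 + 5, 23 = 4·5 + 3, 5 = 1·3 + 2, 3 = 1·2 + 1; back-substituting gives 1 = 76·51 − 31·125, so 51⁻¹ ≡ 76 (mod 125).
Since T is injective, we compute T⁻¹(115): solve 51x + 2 ≡ 115 (mod 125), i.e. 51x ≡ 113 (mod 125).
Multiplying by 51⁻¹ = 76 gives x ≡ 76·113 = 8588 = 68·125 + 88 ≡ 88 (mod 125).
Check: T(88) = 51·88 + 2 = 4490 = 35·125 + 115 ≡ 115 (mod 125).

88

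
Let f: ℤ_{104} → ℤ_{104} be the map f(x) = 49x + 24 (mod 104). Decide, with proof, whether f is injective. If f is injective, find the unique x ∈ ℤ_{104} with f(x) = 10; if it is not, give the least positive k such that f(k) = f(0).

74

By definition, injectivity means: for all s, t in the domain, f(s) = f(t) implies s = t.
Suppose f(s) = f(t) in ℤ_{104}. Then 49s + 24 ≡ 49t + 24 (mod 104), so 49(s − t) ≡ 0 (mod 104).
Since gcd(49, 104) = 1, 49 is invertible modulo 104, so s − t ≡ 0 (mod 104), i.e. s = t.
Therefore f is injective.
We now compute 49⁻¹ mod 104 explicitly. Euclid's algorithm: 104 = 2·49 + 6, 49 = 8·6 + 1; back-substituting gives 1 = 17·49 − 8·104, so 49⁻¹ ≡ 17 (mod 104).
Since f is injective, we compute f⁻¹(10): solve 49x + 24 ≡ 10 (mod 104), i.e. 49x ≡ 90 (mod 104).
Multiplying by 49⁻¹ = 17 gives x ≡ 17·90 = 1530 = 14·104 + 74 ≡ 74 (mod 104).
Check: f(74) = 49·74 + 24 = 3650 = 35·104 + 10 ≡ 10 (mod 104).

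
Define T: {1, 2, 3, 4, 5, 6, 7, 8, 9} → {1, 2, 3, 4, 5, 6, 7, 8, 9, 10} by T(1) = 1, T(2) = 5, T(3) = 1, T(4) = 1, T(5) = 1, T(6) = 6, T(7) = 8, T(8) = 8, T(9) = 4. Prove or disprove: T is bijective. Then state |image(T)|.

T(1) = 1 = T(3) with 1 ≠ 3, so T is not injective, hence not bijective.
The image of T is {1, 4, 5, 6, 8}, which has 5 elements.

5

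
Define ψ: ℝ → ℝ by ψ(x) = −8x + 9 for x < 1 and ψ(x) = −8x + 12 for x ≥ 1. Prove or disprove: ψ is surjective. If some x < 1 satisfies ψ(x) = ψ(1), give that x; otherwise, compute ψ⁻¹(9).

5/8

Both pieces are strictly decreasing (slopes −8 and −8), so each is injective on its own interval.
The left piece maps (−∞, 1) onto (1, ∞); the right piece maps [1, ∞) onto (−∞, 4].
The union (1, ∞) ∪ (−∞, 4] covers ℝ, so ψ is surjective.
For the follow-up: the images overlap, so an x < 1 with ψ(x) = ψ(1) exists. ψ(1) = 4; solving −8x + 9 = 4 for x < 1 gives x = (4 − 9)/(−8) = 5/8.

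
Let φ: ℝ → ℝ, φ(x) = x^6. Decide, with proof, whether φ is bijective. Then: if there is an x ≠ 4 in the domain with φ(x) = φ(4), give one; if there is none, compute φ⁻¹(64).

φ(4) = 4096 = (−4)^6 = φ(−4) (since 6 is even), with 4 ≠ −4. So φ is not injective, hence not bijective.
For the follow-up, such an x exists: taking x = −4 ∈ ℝ gives φ(−4) = 4096 = φ(4) with −4 ≠ 4.

-4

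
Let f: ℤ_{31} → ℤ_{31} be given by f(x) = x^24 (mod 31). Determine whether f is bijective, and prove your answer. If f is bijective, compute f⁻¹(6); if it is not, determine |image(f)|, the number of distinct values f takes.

f(1) = 1^24 = 1.
f(5): Repeated squaring mod 31: 5^1 ≡ 5, 5^2 ≡ 5² = 25, 5^4 ≡ 25² = 625 ≡ 5, 5^8 ≡ 5² = 25, 5^16 ≡ 25² = 625 ≡ 5. Since 24 = 16 + 8, 5^24 ≡ 5·25: 5·25 = 125 ≡ 1. So 5^24 ≡ 1 (mod 31).
So f(1) = f(5) = 1 while 1 ≠ 5, therefore f is not injective, hence not bijective.
Since f is not bijective, we determine |image(f)|. Computing x^24 mod 31 for each x (by repeated squaring, reducing mod 31 at every step), the values f(0), f(1), …, f(30) are: 0, 1, 16, 2, 8, 1, 1, 8, 4, 4, 16, 8, 16, 2, 4, 2, 2, 4, 2, 16, 8, 16, 4, 4, 8, 1, 1, 8, 2, 16, 1.
The distinct values are {0, 1, 2, 4, 8, 16}; there are 6 of them.

6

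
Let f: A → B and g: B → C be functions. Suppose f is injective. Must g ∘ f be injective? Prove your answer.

not injective

No. Take A = B = C = {1, 2, 3}, f = identity (injective), and g(x) = 1 for every x.
Then (g ∘ f)(1) = 1 = (g ∘ f)(3) with 1 ≠ 3, so g ∘ f is not injective.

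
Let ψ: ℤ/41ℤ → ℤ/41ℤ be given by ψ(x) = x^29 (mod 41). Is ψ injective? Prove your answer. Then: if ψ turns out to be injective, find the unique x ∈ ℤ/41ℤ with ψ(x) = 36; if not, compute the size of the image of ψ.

Since 41 is prime, the nonzero elements of ℤ/41ℤ form a cyclic group of order 40.
As gcd(29, 40) = 1, raising to the 29th power is a bijection on this group: if a^29 ≡ b^29 then (ab^{−1})^29 = 1, and the only element of order dividing gcd(29, 40) = 1 is 1, so a = b.
With ψ(0) = 0 this makes ψ injective on all of ℤ/41ℤ, hence bijective (finite equal-size domain and codomain). In particular ψ is injective.
Since ψ is injective, we find the preimage of 36. The inverse of x ↦ x^29 on (ℤ/41ℤ)^× is x ↦ x^29, because 29·29 = 841 = 21·40 + 1 ≡ 1 (mod 40) and x^{40} = 1 for x ≠ 0 (Fermat). So ψ⁻¹(36) = 36^29 mod 41.
Repeated squaring mod 41: 36^1 ≡ 36, 36^2 ≡ 36² = 1296 ≡ 25, 36^4 ≡ 25² = 625 ≡ 10, 36^8 ≡ 10² = 100 ≡ 18, 36^16 ≡ 18² = 324 ≡ 37. Since 29 = 16 + 8 + 4 + 1, 36^29 ≡ 37·18·10·36: 37·18 = 666 ≡ 10, then 10·10 = 100 ≡ 18, then 18·36 = 648 ≡ 33. So 36^29 ≡ 33 (mod 41).
Hence ψ⁻¹(36) = 33.

33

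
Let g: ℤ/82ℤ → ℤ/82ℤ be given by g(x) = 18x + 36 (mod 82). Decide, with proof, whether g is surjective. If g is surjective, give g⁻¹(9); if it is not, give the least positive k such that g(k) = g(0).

By definition, surjectivity means every element of the codomain has a preimage under g.
Since gcd(18, 82) = 2, we have 18x ≡ 0 (mod 2) for all x, so g(x) ≡ 0 (mod 2).
But 1 ≢ 0 (mod 2), so 1 ∈ ℤ/82ℤ has no preimage. Therefore g is not surjective.
Since g is not surjective, we find the least positive k with g(k) = g(0): this means 18k ≡ 0 (mod 82), i.e. 82 ∣ 18k. Since gcd(18, 82) = 2, dividing through by 2 this holds exactly when 41 ∣ 9k, and as gcd(9, 41) = 1, exactly when 41 ∣ k.
The smallest positive such k is 41.

41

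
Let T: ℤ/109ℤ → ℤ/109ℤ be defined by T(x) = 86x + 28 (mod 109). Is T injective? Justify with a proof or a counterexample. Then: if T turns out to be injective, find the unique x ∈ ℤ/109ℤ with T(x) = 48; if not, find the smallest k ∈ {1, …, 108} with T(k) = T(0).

Recall that T is injective when T(a) = T(b) forces a = b.
Suppose T(a) = T(b) in ℤ/109ℤ. Then 86a + 28 ≡ 86b + 28 (mod 109), therefore 86(a − b) ≡ 0 (mod 109).
Since gcd(86, 109) = 1, 86 is invertible modulo 109, hence a − b ≡ 0 (mod 109), i.e. a = b.
Therefore T is injective.
We now compute 86⁻¹ mod 109 explicitly. Euclid's algorithm: 109 = 1·86 + 23, 86 = 3·23 + 17, 23 = 1·17 + 6, 17 = 2·6 + 5, 6 = 1·5 + 1; back-substituting gives 1 = 90·86 − 71·109, so 86⁻¹ ≡ 90 (mod 109).
Since T is injective, we compute T⁻¹(48): solve 86x + 28 ≡ 48 (mod 109), i.e. 86x ≡ 20 (mod 109).
Multiplying by 86⁻¹ = 90 gives x ≡ 90·20 = 1800 = 16·109 + 56 ≡ 56 (mod 109).
Check: T(56) = 86·56 + 28 = 4844 = 44·109 + 48 ≡ 48 (mod 109).

56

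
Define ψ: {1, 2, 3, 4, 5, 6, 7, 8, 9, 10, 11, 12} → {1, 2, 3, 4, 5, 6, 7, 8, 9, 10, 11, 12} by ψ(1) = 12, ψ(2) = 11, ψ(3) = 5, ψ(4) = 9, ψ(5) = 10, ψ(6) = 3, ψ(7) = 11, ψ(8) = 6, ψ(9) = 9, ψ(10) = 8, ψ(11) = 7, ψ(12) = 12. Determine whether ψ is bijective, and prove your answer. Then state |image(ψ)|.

ψ(2) = 11 = ψ(7) with 2 ≠ 7, so ψ is not injective, hence not bijective.
The image of ψ is {3, 5, 6, 7, 8, 9, 10, 11, 12}, which has 9 elements.

9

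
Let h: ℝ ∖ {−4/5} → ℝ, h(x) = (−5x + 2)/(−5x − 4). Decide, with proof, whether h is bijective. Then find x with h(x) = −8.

-2/3

If h(x) = 1, cross-multiplying gives −5(−5x + 2) = −5(−5x − 4), which simplifies to −10 = 20 — false.  So 1 has no preimage and h is not surjective.
So h is not bijective.
Solving h(x) = −8: cross-multiplying gives −5x + 2 = −8(−5x − 4), which rearranges to −45x = 30, so x = −2/3.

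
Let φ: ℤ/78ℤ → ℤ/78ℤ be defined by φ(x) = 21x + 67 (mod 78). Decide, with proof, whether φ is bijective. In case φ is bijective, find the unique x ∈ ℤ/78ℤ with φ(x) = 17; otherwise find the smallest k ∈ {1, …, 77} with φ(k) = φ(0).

We have gcd(21, 78) = 3 > 1. Taking u = 0 and v = 26: φ(0) = 67 and φ(26) = 21·26 + 67 = 613 ≡ 67 (mod 78).
So φ(0) = φ(26) while 0 ≠ 26, thus φ is not injective, hence not bijective.
Since φ is not bijective, we find the least positive k with φ(k) = φ(0): this means 21k ≡ 0 (mod 78), i.e. 78 ∣ 21k. Since gcd(21, 78) = 3, dividing through by 3 this holds exactly when 26 ∣ 7k, and as gcd(7, 26) = 1, exactly when 26 ∣ k.
The smallest positive such k is 26.

26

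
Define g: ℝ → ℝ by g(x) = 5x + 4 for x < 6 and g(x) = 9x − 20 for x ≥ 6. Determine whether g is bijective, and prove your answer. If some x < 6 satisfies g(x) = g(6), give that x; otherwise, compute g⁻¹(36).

56/9

Both pieces are strictly increasing (slopes 5 and 9), so each is injective on its own interval.
The left piece maps (−∞, 6) onto (−∞, 34); the right piece maps [6, ∞) onto [34, ∞).
Since 34 = 34, the images partition ℝ: g is injective and surjective, hence bijective.
Because the two images are disjoint, no x < 6 has g(x) = g(6), so we compute g⁻¹(36): 36 lies in [34, ∞), so solve 9x − 20 = 36: x = (36 + 20)/9 = 56/9.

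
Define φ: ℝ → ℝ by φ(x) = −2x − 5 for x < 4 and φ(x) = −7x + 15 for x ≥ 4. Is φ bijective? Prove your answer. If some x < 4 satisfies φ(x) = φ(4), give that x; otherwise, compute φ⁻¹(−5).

Both pieces are strictly decreasing (slopes −2 and −7), so each is injective on its own interval.
The left piece maps (−∞, 4) onto (−13, ∞); the right piece maps [4, ∞) onto (−∞, −13].
Since −13 = −13, the images partition ℝ: φ is injective and surjective, hence bijective.
Because the two images are disjoint, no x < 4 has φ(x) = φ(4), so we compute φ⁻¹(−5): −5 lies in (−13, ∞), so solve −2x − 5 = −5: x = (−5 + 5)/(−2) = 0.

0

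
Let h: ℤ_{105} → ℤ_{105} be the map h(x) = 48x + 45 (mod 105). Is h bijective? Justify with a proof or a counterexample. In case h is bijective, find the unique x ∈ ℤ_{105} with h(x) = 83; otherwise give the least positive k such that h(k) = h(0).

We have gcd(48, 105) = 3 > 1. Taking s = 0 and t = 35: h(0) = 45 and h(35) = 48·35 + 45 = 1725 ≡ 45 (mod 105).
So h(0) = h(35) while 0 ≠ 35, so h is not injective, hence not bijective.
Since h is not bijective, we find the least positive k with h(k) = h(0): this means 48k ≡ 0 (mod 105), i.e. 105 ∣ 48k. Since gcd(48, 105) = 3, dividing through by 3 this holds exactly when 35 ∣ 16k, and as gcd(16, 35) = 1, exactly when 35 ∣ k.
The smallest positive such k is 35.

35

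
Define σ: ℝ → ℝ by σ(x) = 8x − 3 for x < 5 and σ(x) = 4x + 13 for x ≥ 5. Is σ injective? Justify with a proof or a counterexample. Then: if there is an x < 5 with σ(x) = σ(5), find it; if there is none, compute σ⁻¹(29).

9/2

Both pieces are strictly increasing (slopes 8 and 4), so each is injective on its own interval.
The left piece maps (−∞, 5) onto (−∞, 37); the right piece maps [5, ∞) onto [33, ∞).
These images overlap. In particular σ(5) = 33 (right piece), and solving 8x − 3 = 33 on the left piece gives x = 9/2 < 5.
So σ(9/2) = σ(5) with 9/2 ≠ 5, and σ is not injective. This x = 9/2 is the requested value below 5.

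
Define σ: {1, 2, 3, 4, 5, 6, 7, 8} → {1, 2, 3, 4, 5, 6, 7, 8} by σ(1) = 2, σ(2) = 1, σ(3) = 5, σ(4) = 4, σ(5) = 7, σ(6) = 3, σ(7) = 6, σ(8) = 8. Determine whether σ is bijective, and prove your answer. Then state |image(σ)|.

8

The values 2, 1, 5, 4, 7, 3, 6, 8 are a permutation of {1, 2, 3, 4, 5, 6, 7, 8}: each element appears exactly once.
So σ is injective and surjective, hence bijective.
The image of σ is {1, 2, 3, 4, 5, 6, 7, 8}, which has 8 elements.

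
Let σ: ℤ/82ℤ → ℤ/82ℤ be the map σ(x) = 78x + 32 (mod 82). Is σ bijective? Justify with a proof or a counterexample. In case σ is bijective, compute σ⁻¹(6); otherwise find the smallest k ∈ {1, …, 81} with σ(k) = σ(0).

By definition, σ is injective when σ(a) = σ(b) forces a = b.
We have gcd(78, 82) = 2 > 1. Taking a = 0 and b = 41: σ(0) = 32 and σ(41) = 78·41 + 32 = 3230 ≡ 32 (mod 82).
So σ(0) = σ(41) while 0 ≠ 41, therefore σ is not injective, hence not bijective.
Since σ is not bijective, we find the least positive k with σ(k) = σ(0): this means 78k ≡ 0 (mod 82), i.e. 82 ∣ 78k. Since gcd(78, 82) = 2, dividing through by 2 this holds exactly when 41 ∣ 39k, and as gcd(39, 41) = 1, exactly when 41 ∣ k.
The smallest positive such k is 41.

41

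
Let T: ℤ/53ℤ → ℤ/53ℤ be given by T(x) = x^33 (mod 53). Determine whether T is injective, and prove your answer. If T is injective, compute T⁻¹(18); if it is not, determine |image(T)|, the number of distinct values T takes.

Since 53 is prime, the nonzero elements of ℤ/53ℤ form a cyclic group of order 52.
As gcd(33, 52) = 1, raising to the 33rd power is a bijection on this group: if u^33 ≡ v^33 then (uv^{−1})^33 = 1, and the only element of order dividing gcd(33, 52) = 1 is 1, so u = v.
With T(0) = 0 this makes T injective on all of ℤ/53ℤ, hence bijective (finite equal-size domain and codomain). In particular T is injective.
Since T is injective, we find the preimage of 18. The inverse of x ↦ x^33 on (ℤ/53ℤ)^× is x ↦ x^41, because 33·41 = 1353 = 26·52 + 1 ≡ 1 (mod 52) and x^{52} = 1 for x ≠ 0 (Fermat). So T⁻¹(18) = 18^41 mod 53.
Repeated squaring mod 53: 18^1 ≡ 18, 18^2 ≡ 18² = 324 ≡ 6, 18^4 ≡ 6² = 36, 18^8 ≡ 36² = 1296 ≡ 24, 18^16 ≡ 24² = 576 ≡ 46, 18^32 ≡ 46² = 2116 ≡ 49. Since 41 = 32 + 8 + 1, 18^41 ≡ 49·24·18: 49·24 = 1176 ≡ 10, then 10·18 = 180 ≡ 21. So 18^41 ≡ 21 (mod 53).
Hence T⁻¹(18) = 21.

21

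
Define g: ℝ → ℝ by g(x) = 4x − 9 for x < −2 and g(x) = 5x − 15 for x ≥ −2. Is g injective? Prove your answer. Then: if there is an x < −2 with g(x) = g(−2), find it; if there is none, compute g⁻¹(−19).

-4

Both pieces are strictly increasing (slopes 4 and 5), so each is injective on its own interval.
The left piece maps (−∞, −2) onto (−∞, −17); the right piece maps [−2, ∞) onto [−25, ∞).
These images overlap. In particular g(−2) = −25 (right piece), and solving 4x − 9 = −25 on the left piece gives x = −4 < −2.
So g(−4) = g(−2) with −4 ≠ −2, and g is not injective. This x = −4 is the requested value below −2.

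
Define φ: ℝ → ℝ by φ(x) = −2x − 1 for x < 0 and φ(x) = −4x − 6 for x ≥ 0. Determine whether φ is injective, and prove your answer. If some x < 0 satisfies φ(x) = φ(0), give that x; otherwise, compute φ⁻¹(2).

Both pieces are strictly decreasing (slopes −2 and −4), so each is injective on its own interval.
The left piece maps (−∞, 0) onto (−1, ∞); the right piece maps [0, ∞) onto (−∞, −6].
These images are disjoint, so no value is attained by both pieces. Therefore φ is injective.
Because the two images are disjoint, no x < 0 has φ(x) = φ(0), so we compute φ⁻¹(2): 2 lies in (−1, ∞), so solve −2x − 1 = 2: x = (2 + 1)/(−2) = −3/2.

-3/2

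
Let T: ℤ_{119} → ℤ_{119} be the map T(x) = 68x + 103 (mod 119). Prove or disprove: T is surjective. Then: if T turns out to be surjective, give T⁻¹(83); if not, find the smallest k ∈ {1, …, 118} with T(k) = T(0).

Since gcd(68, 119) = 17, we have 68x ≡ 0 (mod 17) for all x, so T(x) ≡ 1 (mod 17).
But 0 ≢ 1 (mod 17), so 0 ∈ ℤ_{119} has no preimage. Thus T is not surjective.
Since T is not surjective, we find the least positive k with T(k) = T(0): this means 68k ≡ 0 (mod 119), i.e. 119 ∣ 68k. Since gcd(68, 119) = 17, dividing through by 17 this holds exactly when 7 ∣ 4k, and as gcd(4, 7) = 1, exactly when 7 ∣ k.
The smallest positive such k is 7.

7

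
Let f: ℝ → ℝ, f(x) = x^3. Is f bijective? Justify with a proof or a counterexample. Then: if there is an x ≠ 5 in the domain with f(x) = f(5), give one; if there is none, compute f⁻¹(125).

On ℝ, x ↦ x^3 is strictly increasing (injective) and for any y ∈ ℝ the 3rd root y^{1/3} lies in ℝ (surjective). So f is bijective.
Since x ↦ x^3 is strictly increasing on ℝ, it is injective there, so no x ≠ 5 in the domain has f(x) = f(5). We therefore compute f⁻¹(125) = 125^{1/3} = 5 (indeed 5^3 = 125).

5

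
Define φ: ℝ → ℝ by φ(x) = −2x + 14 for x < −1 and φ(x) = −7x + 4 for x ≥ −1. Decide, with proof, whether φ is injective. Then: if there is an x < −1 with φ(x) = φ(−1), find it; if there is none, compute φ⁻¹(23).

-9/2

Both pieces are strictly decreasing (slopes −2 and −7), so each is injective on its own interval.
The left piece maps (−∞, −1) onto (16, ∞); the right piece maps [−1, ∞) onto (−∞, 11].
These images are disjoint, so no value is attained by both pieces. Therefore φ is injective.
Because the two images are disjoint, no x < −1 has φ(x) = φ(−1), so we compute φ⁻¹(23): 23 lies in (16, ∞), so solve −2x + 14 = 23: x = (23 − 14)/(−2) = −9/2.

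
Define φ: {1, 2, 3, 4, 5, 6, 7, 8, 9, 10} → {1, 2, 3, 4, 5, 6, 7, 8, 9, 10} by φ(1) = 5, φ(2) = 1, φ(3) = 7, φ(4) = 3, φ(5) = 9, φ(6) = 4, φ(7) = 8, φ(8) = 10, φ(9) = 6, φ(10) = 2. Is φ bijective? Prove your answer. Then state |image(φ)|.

10

The values 5, 1, 7, 3, 9, 4, 8, 10, 6, 2 are a permutation of {1, 2, 3, 4, 5, 6, 7, 8, 9, 10}: each element appears exactly once.
So φ is injective and surjective, hence bijective.
The image of φ is {1, 2, 3, 4, 5, 6, 7, 8, 9, 10}, which has 10 elements.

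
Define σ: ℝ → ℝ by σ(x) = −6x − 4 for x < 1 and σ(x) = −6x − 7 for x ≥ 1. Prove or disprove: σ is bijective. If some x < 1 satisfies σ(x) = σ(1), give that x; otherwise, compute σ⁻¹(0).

Both pieces are strictly decreasing (slopes −6 and −6), so each is injective on its own interval.
The left piece maps (−∞, 1) onto (−10, ∞); the right piece maps [1, ∞) onto (−∞, −13].
The images leave a gap (−10 has no preimage), so σ is not surjective, hence not bijective.
Because the two images are disjoint, no x < 1 has σ(x) = σ(1), so we compute σ⁻¹(0): 0 lies in (−10, ∞), so solve −6x − 4 = 0: x = (0 + 4)/(−6) = −2/3.

-2/3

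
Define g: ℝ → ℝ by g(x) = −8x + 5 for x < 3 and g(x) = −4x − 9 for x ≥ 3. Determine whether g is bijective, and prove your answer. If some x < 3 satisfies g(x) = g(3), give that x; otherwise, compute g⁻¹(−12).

17/8

Both pieces are strictly decreasing (slopes −8 and −4), so each is injective on its own interval.
The left piece maps (−∞, 3) onto (−19, ∞); the right piece maps [3, ∞) onto (−∞, −21].
The images leave a gap (−19 has no preimage), so g is not surjective, hence not bijective.
Because the two images are disjoint, no x < 3 has g(x) = g(3), so we compute g⁻¹(−12): −12 lies in (−19, ∞), so solve −8x + 5 = −12: x = (−12 − 5)/(−8) = 17/8.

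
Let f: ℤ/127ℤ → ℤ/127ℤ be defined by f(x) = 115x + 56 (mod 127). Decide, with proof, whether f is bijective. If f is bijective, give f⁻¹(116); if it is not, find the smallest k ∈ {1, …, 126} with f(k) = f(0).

122

By definition, f is injective when f(a) = f(b) forces a = b.
If f(a) = f(b), then 115a ≡ 115b (mod 127). Because gcd(115, 127) = 1, we may cancel 115 to get a ≡ b (mod 127).
We now compute 115⁻¹ mod 127 explicitly. Euclid's algorithm: 127 = 1·115 + 12, 115 = 9·12 + 7, 12 = 1·7 + 5, 7 = 1·5 + 2, 5 = 2·2 + 1; back-substituting gives 1 = 74·115 − 67·127, so 115⁻¹ ≡ 74 (mod 127).
For any y ∈ ℤ/127ℤ, x = 74(y − 56) mod 127 satisfies f(x) = 115·74(y − 56) + 56 ≡ y (since 115·74 ≡ 1 mod 127). So every y has a preimage.
Hence f is bijective.
Since f is bijective, we compute f⁻¹(116): solve 115x + 56 ≡ 116 (mod 127), i.e. 115x ≡ 60 (mod 127).
Multiplying by 115⁻¹ = 74 gives x ≡ 74·60 = 4440 = 34·127 + 122 ≡ 122 (mod 127).
Check: f(122) = 115·122 + 56 = 14086 = 110·127 + 116 ≡ 116 (mod 127).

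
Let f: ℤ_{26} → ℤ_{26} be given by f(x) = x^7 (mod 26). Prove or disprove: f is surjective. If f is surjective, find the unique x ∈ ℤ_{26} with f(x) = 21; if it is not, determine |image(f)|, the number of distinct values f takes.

Computing x^7 mod 26 for each x (by repeated squaring, reducing mod 26 at every step), the values f(0), f(1), …, f(25) are: 0, 1, 24, 3, 4, 21, 20, 19, 18, 9, 10, 15, 12, 13, 14, 11, 16, 17, 8, 7, 6, 5, 22, 23, 2, 25.
Every element of ℤ_{26} appears exactly once in this list, so f is a bijection, and in particular surjective.
Since f is surjective, we read off the preimage of 21 from the same table: f(5) = 21, so f⁻¹(21) = 5.

5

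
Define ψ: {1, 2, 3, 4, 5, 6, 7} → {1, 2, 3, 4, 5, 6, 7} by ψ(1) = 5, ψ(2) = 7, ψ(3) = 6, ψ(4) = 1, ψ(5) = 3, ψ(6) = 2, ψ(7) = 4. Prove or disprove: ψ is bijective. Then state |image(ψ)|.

7

The values 5, 7, 6, 1, 3, 2, 4 are a permutation of {1, 2, 3, 4, 5, 6, 7}: each element appears exactly once.
So ψ is injective and surjective, hence bijective.
The image of ψ is {1, 2, 3, 4, 5, 6, 7}, which has 7 elements.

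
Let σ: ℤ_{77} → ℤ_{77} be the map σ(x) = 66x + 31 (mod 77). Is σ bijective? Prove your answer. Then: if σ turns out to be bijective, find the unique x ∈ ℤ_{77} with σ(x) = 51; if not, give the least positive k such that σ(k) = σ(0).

We have gcd(66, 77) = 11 > 1. Taking s = 0 and t = 7: σ(0) = 31 and σ(7) = 66·7 + 31 = 493 ≡ 31 (mod 77).
So σ(0) = σ(7) while 0 ≠ 7, therefore σ is not injective, hence not bijective.
Since σ is not bijective, we find the least positive k with σ(k) = σ(0): this means 66k ≡ 0 (mod 77), i.e. 77 ∣ 66k. Since gcd(66, 77) = 11, dividing through by 11 this holds exactly when 7 ∣ 6k, and as gcd(6, 7) = 1, exactly when 7 ∣ k.
The smallest positive such k is 7.

7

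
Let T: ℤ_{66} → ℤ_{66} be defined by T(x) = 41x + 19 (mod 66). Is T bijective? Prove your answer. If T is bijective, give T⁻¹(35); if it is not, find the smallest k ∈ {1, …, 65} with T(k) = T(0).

If T(u) = T(v), then 41u ≡ 41v (mod 66). Because gcd(41, 66) = 1, we may cancel 41 to get u ≡ v (mod 66).
We now compute 41⁻¹ mod 66 explicitly. Euclid's algorithm: 66 = 1·41 + 25, 41 = 1·25 + 16, 25 = 1·16 + 9, 16 = 1·9 + 7, 9 = 1·7 + 2, 7 = 3·2 + 1; back-substituting gives 1 = 29·41 − 18·66, so 41⁻¹ ≡ 29 (mod 66).
For any y ∈ ℤ_{66}, x = 29(y − 19) mod 66 satisfies T(x) = 41·29(y − 19) + 19 ≡ y (since 41·29 ≡ 1 mod 66). So every y has a preimage.
So T is bijective.
Since T is bijective, we find T⁻¹(35): we need 41x ≡ 35 − 19 ≡ 16 (mod 66). Using 41⁻¹ = 29: x ≡ 29·16 = 464 = 7·66 + 2, so x = 2.
Check: T(2) = 41·2 + 19 = 101 = 1·66 + 35 ≡ 35 (mod 66).

2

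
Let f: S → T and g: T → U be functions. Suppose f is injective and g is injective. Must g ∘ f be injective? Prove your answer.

injective

Suppose (g ∘ f)(u) = (g ∘ f)(v), i.e. g(f(u)) = g(f(v)).
Since g is injective, f(u) = f(v). Since f is injective, u = v. Thus g ∘ f is injective.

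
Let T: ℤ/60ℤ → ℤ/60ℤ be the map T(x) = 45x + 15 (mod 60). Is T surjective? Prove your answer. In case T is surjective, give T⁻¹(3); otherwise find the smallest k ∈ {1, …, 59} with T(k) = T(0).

4

Since gcd(45, 60) = 15, we have 45x ≡ 0 (mod 15) for all x, so T(x) ≡ 0 (mod 15).
But 1 ≢ 0 (mod 15), so 1 ∈ ℤ/60ℤ has no preimage. Hence T is not surjective.
Since T is not surjective, we find the least positive k with T(k) = T(0): this means 45k ≡ 0 (mod 60), i.e. 60 ∣ 45k. Since gcd(45, 60) = 15, dividing through by 15 this holds exactly when 4 ∣ 3k, and as gcd(3, 4) = 1, exactly when 4 ∣ k.
The smallest positive such k is 4.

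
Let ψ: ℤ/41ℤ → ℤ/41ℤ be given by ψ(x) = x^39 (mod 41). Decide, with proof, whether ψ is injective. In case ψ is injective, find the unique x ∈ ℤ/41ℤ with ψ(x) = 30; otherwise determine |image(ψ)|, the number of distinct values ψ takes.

Since 41 is prime, the nonzero elements of ℤ/41ℤ form a cyclic group of order 40.
As gcd(39, 40) = 1, raising to the 39th power is a bijection on this group: if s^39 ≡ t^39 then (st^{−1})^39 = 1, and the only element of order dividing gcd(39, 40) = 1 is 1, so s = t.
With ψ(0) = 0 this makes ψ injective on all of ℤ/41ℤ, hence bijective (finite equal-size domain and codomain). In particular ψ is injective.
Since ψ is injective, we find the preimage of 30. The inverse of x ↦ x^39 on (ℤ/41ℤ)^× is x ↦ x^39, because 39·39 = 1521 = 38·40 + 1 ≡ 1 (mod 40) and x^{40} = 1 for x ≠ 0 (Fermat). So ψ⁻¹(30) = 30^39 mod 41.
Repeated squaring mod 41: 30^1 ≡ 30, 30^2 ≡ 30² = 900 ≡ 39, 30^4 ≡ 39² = 1521 ≡ 4, 30^8 ≡ 4² = 16, 30^16 ≡ 16² = 256 ≡ 10, 30^32 ≡ 10² = 100 ≡ 18. Since 39 = 32 + 4 + 2 + 1, 30^39 ≡ 18·4·39·30: 18·4 = 72 ≡ 31, then 31·39 = 1209 ≡ 20, then 20·30 = 600 ≡ 26. So 30^39 ≡ 26 (mod 41).
Hence ψ⁻¹(30) = 26.

26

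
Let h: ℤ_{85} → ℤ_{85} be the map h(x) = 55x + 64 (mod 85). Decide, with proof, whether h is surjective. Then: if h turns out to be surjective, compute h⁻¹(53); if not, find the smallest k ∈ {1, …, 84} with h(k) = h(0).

17

Recall: surjectivity means every element of the codomain has a preimage under h.
Since gcd(55, 85) = 5, we have 55x ≡ 0 (mod 5) for all x, so h(x) ≡ 4 (mod 5).
But 0 ≢ 4 (mod 5), so 0 ∈ ℤ_{85} has no preimage. So h is not surjective.
Since h is not surjective, we find the least positive k with h(k) = h(0): this means 55k ≡ 0 (mod 85), i.e. 85 ∣ 55k. Since gcd(55, 85) = 5, dividing through by 5 this holds exactly when 17 ∣ 11k, and as gcd(11, 17) = 1, exactly when 17 ∣ k.
The smallest positive such k is 17.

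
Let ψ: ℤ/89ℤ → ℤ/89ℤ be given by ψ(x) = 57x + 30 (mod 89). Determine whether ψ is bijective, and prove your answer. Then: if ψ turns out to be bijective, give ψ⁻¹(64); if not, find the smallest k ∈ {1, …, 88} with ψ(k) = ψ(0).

If ψ(x_1) = ψ(x_2), then 57x_1 ≡ 57x_2 (mod 89). Because gcd(57, 89) = 1, we may cancel 57 to get x_1 ≡ x_2 (mod 89).
We now compute 57⁻¹ mod 89 explicitly. Euclid's algorithm: 89 = 1·57 + 32, 57 = 1·32 + 25, 32 = 1·25 + 7, 25 = 3·7 + 4, 7 = 1·4 + 3, 4 = 1·3 + 1; back-substituting gives 1 = 25·57 − 16·89, so 57⁻¹ ≡ 25 (mod 89).
Then y ↦ 25(y − 30) is a two-sided inverse to ψ, so every y ∈ ℤ/89ℤ has a preimage.
So ψ is bijective.
Since ψ is bijective, we find ψ⁻¹(64): we need 57x ≡ 64 − 30 ≡ 34 (mod 89). Using 57⁻¹ = 25: x ≡ 25·34 = 850 = 9·89 + 49, so x = 49.
Check: ψ(49) = 57·49 + 30 = 2823 = 31·89 + 64 ≡ 64 (mod 89).

49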